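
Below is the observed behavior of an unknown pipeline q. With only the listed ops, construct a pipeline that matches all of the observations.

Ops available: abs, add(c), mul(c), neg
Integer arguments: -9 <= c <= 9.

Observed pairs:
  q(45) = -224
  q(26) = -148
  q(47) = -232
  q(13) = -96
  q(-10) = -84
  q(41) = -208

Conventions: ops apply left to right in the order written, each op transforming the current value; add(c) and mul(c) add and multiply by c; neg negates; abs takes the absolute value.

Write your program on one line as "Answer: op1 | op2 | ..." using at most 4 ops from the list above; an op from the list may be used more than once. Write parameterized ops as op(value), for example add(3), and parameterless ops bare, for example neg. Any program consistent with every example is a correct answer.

abs | add(4) | add(7) | mul(-4)

Check, running the answer program on each example:
  45 -> 45 -> 49 -> 56 -> -224
  26 -> 26 -> 30 -> 37 -> -148
  47 -> 47 -> 51 -> 58 -> -232
  13 -> 13 -> 17 -> 24 -> -96
  -10 -> 10 -> 14 -> 21 -> -84
  41 -> 41 -> 45 -> 52 -> -208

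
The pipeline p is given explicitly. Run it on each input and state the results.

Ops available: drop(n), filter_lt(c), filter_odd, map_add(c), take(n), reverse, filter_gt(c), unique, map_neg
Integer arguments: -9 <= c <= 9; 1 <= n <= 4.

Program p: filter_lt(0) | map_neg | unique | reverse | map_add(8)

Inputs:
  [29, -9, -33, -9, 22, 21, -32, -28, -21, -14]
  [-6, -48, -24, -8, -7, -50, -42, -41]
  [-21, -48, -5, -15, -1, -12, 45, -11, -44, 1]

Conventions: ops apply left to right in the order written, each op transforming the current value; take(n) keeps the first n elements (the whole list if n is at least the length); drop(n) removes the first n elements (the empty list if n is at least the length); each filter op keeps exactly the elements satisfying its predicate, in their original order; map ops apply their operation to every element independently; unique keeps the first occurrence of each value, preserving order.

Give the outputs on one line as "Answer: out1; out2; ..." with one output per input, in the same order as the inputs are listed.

[22, 29, 36, 40, 41, 17]; [49, 50, 58, 15, 16, 32, 56, 14]; [52, 19, 20, 9, 23, 13, 56, 29]

Execution, op by op:
  [29, -9, -33, -9, 22, 21, -32, -28, -21, -14] -> [-9, -33, -9, -32, -28, -21, -14] -> [9, 33, 9, 32, 28, 21, 14] -> [9, 33, 32, 28, 21, 14] -> [14, 21, 28, 32, 33, 9] -> [22, 29, 36, 40, 41, 17]
  [-6, -48, -24, -8, -7, -50, -42, -41] -> [-6, -48, -24, -8, -7, -50, -42, -41] -> [6, 48, 24, 8, 7, 50, 42, 41] -> [6, 48, 24, 8, 7, 50, 42, 41] -> [41, 42, 50, 7, 8, 24, 48, 6] -> [49, 50, 58, 15, 16, 32, 56, 14]
  [-21, -48, -5, -15, -1, -12, 45, -11, -44, 1] -> [-21, -48, -5, -15, -1, -12, -11, -44] -> [21, 48, 5, 15, 1, 12, 11, 44] -> [21, 48, 5, 15, 1, 12, 11, 44] -> [44, 11, 12, 1, 15, 5, 48, 21] -> [52, 19, 20, 9, 23, 13, 56, 29]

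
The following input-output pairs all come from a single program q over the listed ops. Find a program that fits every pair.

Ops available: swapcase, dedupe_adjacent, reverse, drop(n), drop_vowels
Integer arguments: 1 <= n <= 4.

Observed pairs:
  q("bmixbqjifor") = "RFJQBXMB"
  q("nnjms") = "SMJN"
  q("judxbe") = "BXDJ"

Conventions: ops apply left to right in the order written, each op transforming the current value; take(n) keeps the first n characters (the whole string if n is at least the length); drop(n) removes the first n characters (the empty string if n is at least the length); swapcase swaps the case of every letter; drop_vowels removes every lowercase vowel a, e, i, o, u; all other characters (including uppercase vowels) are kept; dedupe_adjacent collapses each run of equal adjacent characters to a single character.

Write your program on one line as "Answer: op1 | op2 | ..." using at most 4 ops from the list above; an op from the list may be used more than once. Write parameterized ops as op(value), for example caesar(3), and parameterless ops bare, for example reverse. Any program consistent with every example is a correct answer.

drop_vowels | reverse | dedupe_adjacent | swapcase

Check, running the answer program on each example:
  "bmixbqjifor" -> "bmxbqjfr" -> "rfjqbxmb" -> "rfjqbxmb" -> "RFJQBXMB"
  "nnjms" -> "nnjms" -> "smjnn" -> "smjn" -> "SMJN"
  "judxbe" -> "jdxb" -> "bxdj" -> "bxdj" -> "BXDJ"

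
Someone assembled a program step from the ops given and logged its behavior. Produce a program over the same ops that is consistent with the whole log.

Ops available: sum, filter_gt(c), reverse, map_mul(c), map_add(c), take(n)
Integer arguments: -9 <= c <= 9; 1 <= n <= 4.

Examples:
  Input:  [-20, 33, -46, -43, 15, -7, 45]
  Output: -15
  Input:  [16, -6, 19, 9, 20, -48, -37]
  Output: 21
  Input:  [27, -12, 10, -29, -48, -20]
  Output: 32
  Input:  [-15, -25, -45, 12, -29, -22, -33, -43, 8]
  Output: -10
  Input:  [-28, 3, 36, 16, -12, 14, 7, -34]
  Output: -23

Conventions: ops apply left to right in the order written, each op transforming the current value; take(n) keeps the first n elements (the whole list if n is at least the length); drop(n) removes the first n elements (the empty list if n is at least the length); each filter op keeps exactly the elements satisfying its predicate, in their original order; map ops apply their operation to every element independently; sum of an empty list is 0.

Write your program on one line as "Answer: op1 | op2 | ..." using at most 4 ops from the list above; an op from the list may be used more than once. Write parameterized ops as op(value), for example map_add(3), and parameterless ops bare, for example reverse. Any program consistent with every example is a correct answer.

map_add(5) | take(4) | take(1) | sum

Check, running the answer program on each example:
  [-20, 33, -46, -43, 15, -7, 45] -> [-15, 38, -41, -38, 20, -2, 50] -> [-15, 38, -41, -38] -> [-15] -> -15
  [16, -6, 19, 9, 20, -48, -37] -> [21, -1, 24, 14, 25, -43, -32] -> [21, -1, 24, 14] -> [21] -> 21
  [27, -12, 10, -29, -48, -20] -> [32, -7, 15, -24, -43, -15] -> [32, -7, 15, -24] -> [32] -> 32
  [-15, -25, -45, 12, -29, -22, -33, -43, 8] -> [-10, -20, -40, 17, -24, -17, -28, -38, 13] -> [-10, -20, -40, 17] -> [-10] -> -10
  [-28, 3, 36, 16, -12, 14, 7, -34] -> [-23, 8, 41, 21, -7, 19, 12, -29] -> [-23, 8, 41, 21] -> [-23] -> -23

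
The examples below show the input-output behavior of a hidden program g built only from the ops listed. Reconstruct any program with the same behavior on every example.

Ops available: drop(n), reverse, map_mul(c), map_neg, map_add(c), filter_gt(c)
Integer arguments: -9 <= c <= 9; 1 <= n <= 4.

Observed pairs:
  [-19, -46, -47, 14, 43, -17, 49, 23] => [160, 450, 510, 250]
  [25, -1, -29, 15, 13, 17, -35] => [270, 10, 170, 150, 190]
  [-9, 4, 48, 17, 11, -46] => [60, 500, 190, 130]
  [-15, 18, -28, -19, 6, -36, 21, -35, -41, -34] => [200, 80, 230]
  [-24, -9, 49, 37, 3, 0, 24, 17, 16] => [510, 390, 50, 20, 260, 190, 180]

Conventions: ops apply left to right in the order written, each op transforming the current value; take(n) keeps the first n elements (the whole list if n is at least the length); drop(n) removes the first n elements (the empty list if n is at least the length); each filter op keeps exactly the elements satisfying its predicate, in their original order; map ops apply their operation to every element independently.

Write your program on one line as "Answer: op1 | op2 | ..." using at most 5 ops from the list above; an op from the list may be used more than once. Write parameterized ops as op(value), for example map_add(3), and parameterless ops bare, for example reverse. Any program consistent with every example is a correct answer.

map_mul(2) | map_add(4) | map_mul(5) | filter_gt(-9)

Check, running the answer program on each example:
  [-19, -46, -47, 14, 43, -17, 49, 23] -> [-38, -92, -94, 28, 86, -34, 98, 46] -> [-34, -88, -90, 32, 90, -30, 102, 50] -> [-170, -440, -450, 160, 450, -150, 510, 250] -> [160, 450, 510, 250]
  [25, -1, -29, 15, 13, 17, -35] -> [50, -2, -58, 30, 26, 34, -70] -> [54, 2, -54, 34, 30, 38, -66] -> [270, 10, -270, 170, 150, 190, -330] -> [270, 10, 170, 150, 190]
  [-9, 4, 48, 17, 11, -46] -> [-18, 8, 96, 34, 22, -92] -> [-14, 12, 100, 38, 26, -88] -> [-70, 60, 500, 190, 130, -440] -> [60, 500, 190, 130]
  [-15, 18, -28, -19, 6, -36, 21, -35, -41, -34] -> [-30, 36, -56, -38, 12, -72, 42, -70, -82, -68] -> [-26, 40, -52, -34, 16, -68, 46, -66, -78, -64] -> [-130, 200, -260, -170, 80, -340, 230, -330, -390, -320] -> [200, 80, 230]
  [-24, -9, 49, 37, 3, 0, 24, 17, 16] -> [-48, -18, 98, 74, 6, 0, 48, 34, 32] -> [-44, -14, 102, 78, 10, 4, 52, 38, 36] -> [-220, -70, 510, 390, 50, 20, 260, 190, 180] -> [510, 390, 50, 20, 260, 190, 180]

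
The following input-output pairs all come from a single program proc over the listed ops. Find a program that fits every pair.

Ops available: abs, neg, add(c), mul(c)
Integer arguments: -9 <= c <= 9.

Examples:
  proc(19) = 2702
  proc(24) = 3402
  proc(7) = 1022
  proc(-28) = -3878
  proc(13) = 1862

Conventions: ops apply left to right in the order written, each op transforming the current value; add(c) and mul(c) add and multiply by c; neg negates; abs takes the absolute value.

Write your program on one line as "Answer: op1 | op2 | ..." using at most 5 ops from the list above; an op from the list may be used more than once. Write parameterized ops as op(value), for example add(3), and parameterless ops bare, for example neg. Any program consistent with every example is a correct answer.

mul(-4) | mul(-5) | mul(-1) | add(-6) | mul(-7)

Check, running the answer program on each example:
  19 -> -76 -> 380 -> -380 -> -386 -> 2702
  24 -> -96 -> 480 -> -480 -> -486 -> 3402
  7 -> -28 -> 140 -> -140 -> -146 -> 1022
  -28 -> 112 -> -560 -> 560 -> 554 -> -3878
  13 -> -52 -> 260 -> -260 -> -266 -> 1862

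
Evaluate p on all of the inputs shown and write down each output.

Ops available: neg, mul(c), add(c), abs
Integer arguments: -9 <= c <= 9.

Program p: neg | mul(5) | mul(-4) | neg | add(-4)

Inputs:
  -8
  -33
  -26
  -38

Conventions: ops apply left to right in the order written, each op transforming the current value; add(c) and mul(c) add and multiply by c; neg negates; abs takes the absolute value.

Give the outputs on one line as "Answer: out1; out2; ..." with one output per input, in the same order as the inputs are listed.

Execution, op by op:
  -8 -> 8 -> 40 -> -160 -> 160 -> 156
  -33 -> 33 -> 165 -> -660 -> 660 -> 656
  -26 -> 26 -> 130 -> -520 -> 520 -> 516
  -38 -> 38 -> 190 -> -760 -> 760 -> 756

156; 656; 516; 756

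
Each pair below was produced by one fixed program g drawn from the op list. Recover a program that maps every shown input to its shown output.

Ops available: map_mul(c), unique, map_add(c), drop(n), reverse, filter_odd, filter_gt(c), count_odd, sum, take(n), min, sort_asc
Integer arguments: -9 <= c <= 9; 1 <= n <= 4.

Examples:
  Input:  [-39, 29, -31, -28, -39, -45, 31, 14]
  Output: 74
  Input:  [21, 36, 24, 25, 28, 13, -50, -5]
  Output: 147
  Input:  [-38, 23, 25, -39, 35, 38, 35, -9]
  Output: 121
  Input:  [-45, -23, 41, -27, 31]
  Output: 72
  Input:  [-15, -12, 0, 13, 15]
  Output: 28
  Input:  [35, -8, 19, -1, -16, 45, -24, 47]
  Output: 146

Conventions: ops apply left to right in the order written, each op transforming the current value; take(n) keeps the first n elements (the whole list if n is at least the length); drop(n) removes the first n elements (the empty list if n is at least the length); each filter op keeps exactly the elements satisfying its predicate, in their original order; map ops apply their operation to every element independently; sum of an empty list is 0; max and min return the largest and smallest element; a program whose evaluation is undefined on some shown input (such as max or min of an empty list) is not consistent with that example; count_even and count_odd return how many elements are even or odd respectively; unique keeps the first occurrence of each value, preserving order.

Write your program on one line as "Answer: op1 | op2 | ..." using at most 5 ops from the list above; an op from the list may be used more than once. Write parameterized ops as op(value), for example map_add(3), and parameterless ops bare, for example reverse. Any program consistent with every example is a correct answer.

filter_gt(9) | reverse | unique | sum

Check, running the answer program on each example:
  [-39, 29, -31, -28, -39, -45, 31, 14] -> [29, 31, 14] -> [14, 31, 29] -> [14, 31, 29] -> 74
  [21, 36, 24, 25, 28, 13, -50, -5] -> [21, 36, 24, 25, 28, 13] -> [13, 28, 25, 24, 36, 21] -> [13, 28, 25, 24, 36, 21] -> 147
  [-38, 23, 25, -39, 35, 38, 35, -9] -> [23, 25, 35, 38, 35] -> [35, 38, 35, 25, 23] -> [35, 38, 25, 23] -> 121
  [-45, -23, 41, -27, 31] -> [41, 31] -> [31, 41] -> [31, 41] -> 72
  [-15, -12, 0, 13, 15] -> [13, 15] -> [15, 13] -> [15, 13] -> 28
  [35, -8, 19, -1, -16, 45, -24, 47] -> [35, 19, 45, 47] -> [47, 45, 19, 35] -> [47, 45, 19, 35] -> 146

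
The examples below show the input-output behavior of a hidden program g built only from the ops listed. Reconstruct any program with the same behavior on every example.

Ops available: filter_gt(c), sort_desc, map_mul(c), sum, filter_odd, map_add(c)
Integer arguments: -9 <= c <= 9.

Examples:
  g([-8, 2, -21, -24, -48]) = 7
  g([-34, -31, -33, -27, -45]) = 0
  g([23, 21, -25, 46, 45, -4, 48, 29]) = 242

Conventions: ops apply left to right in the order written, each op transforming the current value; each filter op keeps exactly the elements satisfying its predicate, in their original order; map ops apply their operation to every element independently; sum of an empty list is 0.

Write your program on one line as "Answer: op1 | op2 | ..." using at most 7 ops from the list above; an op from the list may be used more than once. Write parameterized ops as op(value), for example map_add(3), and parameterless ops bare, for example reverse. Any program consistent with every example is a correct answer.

map_add(1) | map_add(1) | map_add(3) | filter_gt(4) | sort_desc | sum

Check, running the answer program on each example:
  [-8, 2, -21, -24, -48] -> [-7, 3, -20, -23, -47] -> [-6, 4, -19, -22, -46] -> [-3, 7, -16, -19, -43] -> [7] -> [7] -> 7
  [-34, -31, -33, -27, -45] -> [-33, -30, -32, -26, -44] -> [-32, -29, -31, -25, -43] -> [-29, -26, -28, -22, -40] -> [] -> [] -> 0
  [23, 21, -25, 46, 45, -4, 48, 29] -> [24, 22, -24, 47, 46, -3, 49, 30] -> [25, 23, -23, 48, 47, -2, 50, 31] -> [28, 26, -20, 51, 50, 1, 53, 34] -> [28, 26, 51, 50, 53, 34] -> [53, 51, 50, 34, 28, 26] -> 242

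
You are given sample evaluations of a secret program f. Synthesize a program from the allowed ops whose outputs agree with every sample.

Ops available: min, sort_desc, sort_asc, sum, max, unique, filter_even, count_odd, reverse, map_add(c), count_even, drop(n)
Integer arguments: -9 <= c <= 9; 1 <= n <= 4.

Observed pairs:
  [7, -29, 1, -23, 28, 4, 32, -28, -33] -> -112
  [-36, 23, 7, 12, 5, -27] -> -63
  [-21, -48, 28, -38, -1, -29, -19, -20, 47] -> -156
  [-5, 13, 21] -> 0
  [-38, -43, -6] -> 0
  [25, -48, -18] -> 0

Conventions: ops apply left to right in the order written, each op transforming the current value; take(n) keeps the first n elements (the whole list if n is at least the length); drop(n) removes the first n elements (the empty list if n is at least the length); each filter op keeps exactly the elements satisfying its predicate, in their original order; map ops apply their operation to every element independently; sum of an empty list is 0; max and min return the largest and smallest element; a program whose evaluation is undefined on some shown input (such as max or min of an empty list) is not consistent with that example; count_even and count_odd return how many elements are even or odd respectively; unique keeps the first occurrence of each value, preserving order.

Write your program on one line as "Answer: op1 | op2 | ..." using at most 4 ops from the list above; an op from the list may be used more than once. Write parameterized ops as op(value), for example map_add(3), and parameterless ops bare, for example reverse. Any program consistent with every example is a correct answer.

sort_desc | drop(1) | drop(3) | sum

Check, running the answer program on each example:
  [7, -29, 1, -23, 28, 4, 32, -28, -33] -> [32, 28, 7, 4, 1, -23, -28, -29, -33] -> [28, 7, 4, 1, -23, -28, -29, -33] -> [1, -23, -28, -29, -33] -> -112
  [-36, 23, 7, 12, 5, -27] -> [23, 12, 7, 5, -27, -36] -> [12, 7, 5, -27, -36] -> [-27, -36] -> -63
  [-21, -48, 28, -38, -1, -29, -19, -20, 47] -> [47, 28, -1, -19, -20, -21, -29, -38, -48] -> [28, -1, -19, -20, -21, -29, -38, -48] -> [-20, -21, -29, -38, -48] -> -156
  [-5, 13, 21] -> [21, 13, -5] -> [13, -5] -> [] -> 0
  [-38, -43, -6] -> [-6, -38, -43] -> [-38, -43] -> [] -> 0
  [25, -48, -18] -> [25, -18, -48] -> [-18, -48] -> [] -> 0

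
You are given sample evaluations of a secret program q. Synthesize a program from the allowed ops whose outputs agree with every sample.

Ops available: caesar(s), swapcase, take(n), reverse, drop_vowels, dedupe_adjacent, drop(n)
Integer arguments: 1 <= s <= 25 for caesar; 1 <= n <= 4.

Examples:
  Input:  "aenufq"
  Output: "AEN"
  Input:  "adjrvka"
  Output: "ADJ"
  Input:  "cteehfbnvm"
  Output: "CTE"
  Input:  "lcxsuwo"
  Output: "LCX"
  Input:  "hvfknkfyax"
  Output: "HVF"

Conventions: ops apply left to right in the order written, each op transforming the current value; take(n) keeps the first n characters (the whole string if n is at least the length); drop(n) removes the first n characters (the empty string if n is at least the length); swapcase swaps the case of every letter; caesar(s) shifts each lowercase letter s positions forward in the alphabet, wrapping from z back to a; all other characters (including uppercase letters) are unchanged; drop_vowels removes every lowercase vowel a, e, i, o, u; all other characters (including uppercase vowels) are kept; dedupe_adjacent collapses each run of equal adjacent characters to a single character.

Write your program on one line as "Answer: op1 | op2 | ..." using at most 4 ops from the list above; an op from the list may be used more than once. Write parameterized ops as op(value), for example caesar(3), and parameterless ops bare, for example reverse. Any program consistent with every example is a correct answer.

reverse | swapcase | reverse | take(3)

Check, running the answer program on each example:
  "aenufq" -> "qfunea" -> "QFUNEA" -> "AENUFQ" -> "AEN"
  "adjrvka" -> "akvrjda" -> "AKVRJDA" -> "ADJRVKA" -> "ADJ"
  "cteehfbnvm" -> "mvnbfheetc" -> "MVNBFHEETC" -> "CTEEHFBNVM" -> "CTE"
  "lcxsuwo" -> "owusxcl" -> "OWUSXCL" -> "LCXSUWO" -> "LCX"
  "hvfknkfyax" -> "xayfknkfvh" -> "XAYFKNKFVH" -> "HVFKNKFYAX" -> "HVF"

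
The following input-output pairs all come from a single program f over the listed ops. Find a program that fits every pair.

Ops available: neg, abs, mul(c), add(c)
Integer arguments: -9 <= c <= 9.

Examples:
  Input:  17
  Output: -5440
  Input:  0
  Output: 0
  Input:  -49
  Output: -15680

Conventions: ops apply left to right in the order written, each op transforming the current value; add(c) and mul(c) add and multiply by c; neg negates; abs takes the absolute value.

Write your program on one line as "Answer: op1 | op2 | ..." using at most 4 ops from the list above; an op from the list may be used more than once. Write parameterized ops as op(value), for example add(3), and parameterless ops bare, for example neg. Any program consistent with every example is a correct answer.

abs | mul(-5) | mul(8) | mul(8)

Check, running the answer program on each example:
  17 -> 17 -> -85 -> -680 -> -5440
  0 -> 0 -> 0 -> 0 -> 0
  -49 -> 49 -> -245 -> -1960 -> -15680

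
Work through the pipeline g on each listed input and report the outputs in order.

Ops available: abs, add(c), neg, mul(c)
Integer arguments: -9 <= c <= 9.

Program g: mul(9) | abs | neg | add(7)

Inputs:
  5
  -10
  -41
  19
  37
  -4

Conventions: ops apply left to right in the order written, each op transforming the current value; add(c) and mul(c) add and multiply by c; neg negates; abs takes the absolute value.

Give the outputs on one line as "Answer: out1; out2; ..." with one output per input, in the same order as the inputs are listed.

Execution, op by op:
  5 -> 45 -> 45 -> -45 -> -38
  -10 -> -90 -> 90 -> -90 -> -83
  -41 -> -369 -> 369 -> -369 -> -362
  19 -> 171 -> 171 -> -171 -> -164
  37 -> 333 -> 333 -> -333 -> -326
  -4 -> -36 -> 36 -> -36 -> -29

-38; -83; -362; -164; -326; -29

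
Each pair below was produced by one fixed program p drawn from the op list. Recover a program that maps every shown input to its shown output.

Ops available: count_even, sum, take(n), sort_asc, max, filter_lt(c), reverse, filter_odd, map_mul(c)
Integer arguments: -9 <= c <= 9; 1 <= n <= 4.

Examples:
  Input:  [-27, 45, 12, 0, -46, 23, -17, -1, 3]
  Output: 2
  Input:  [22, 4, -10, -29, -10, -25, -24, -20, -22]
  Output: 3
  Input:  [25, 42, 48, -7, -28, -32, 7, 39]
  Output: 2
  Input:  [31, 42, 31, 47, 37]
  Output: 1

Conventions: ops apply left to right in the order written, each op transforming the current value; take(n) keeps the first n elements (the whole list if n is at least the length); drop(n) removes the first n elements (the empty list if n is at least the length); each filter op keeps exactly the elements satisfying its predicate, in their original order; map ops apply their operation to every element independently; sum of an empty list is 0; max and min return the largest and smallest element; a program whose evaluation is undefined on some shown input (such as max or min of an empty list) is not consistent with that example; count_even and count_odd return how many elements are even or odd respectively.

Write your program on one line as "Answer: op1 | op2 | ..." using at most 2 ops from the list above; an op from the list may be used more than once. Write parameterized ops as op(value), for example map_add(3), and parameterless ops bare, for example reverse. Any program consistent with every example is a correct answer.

take(4) | count_even

Check, running the answer program on each example:
  [-27, 45, 12, 0, -46, 23, -17, -1, 3] -> [-27, 45, 12, 0] -> 2
  [22, 4, -10, -29, -10, -25, -24, -20, -22] -> [22, 4, -10, -29] -> 3
  [25, 42, 48, -7, -28, -32, 7, 39] -> [25, 42, 48, -7] -> 2
  [31, 42, 31, 47, 37] -> [31, 42, 31, 47] -> 1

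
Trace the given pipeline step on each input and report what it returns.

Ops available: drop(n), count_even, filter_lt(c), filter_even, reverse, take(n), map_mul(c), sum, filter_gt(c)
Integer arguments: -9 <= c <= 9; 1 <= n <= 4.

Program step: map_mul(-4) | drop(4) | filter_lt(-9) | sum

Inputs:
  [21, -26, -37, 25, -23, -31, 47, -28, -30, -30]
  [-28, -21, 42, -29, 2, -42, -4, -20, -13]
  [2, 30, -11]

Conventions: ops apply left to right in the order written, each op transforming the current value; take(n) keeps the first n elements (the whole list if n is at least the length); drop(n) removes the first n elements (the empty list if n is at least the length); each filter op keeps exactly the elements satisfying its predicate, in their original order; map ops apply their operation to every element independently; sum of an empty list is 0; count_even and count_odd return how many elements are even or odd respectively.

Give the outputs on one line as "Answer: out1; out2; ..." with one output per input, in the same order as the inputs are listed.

Execution, op by op:
  [21, -26, -37, 25, -23, -31, 47, -28, -30, -30] -> [-84, 104, 148, -100, 92, 124, -188, 112, 120, 120] -> [92, 124, -188, 112, 120, 120] -> [-188] -> -188
  [-28, -21, 42, -29, 2, -42, -4, -20, -13] -> [112, 84, -168, 116, -8, 168, 16, 80, 52] -> [-8, 168, 16, 80, 52] -> [] -> 0
  [2, 30, -11] -> [-8, -120, 44] -> [] -> [] -> 0

-188; 0; 0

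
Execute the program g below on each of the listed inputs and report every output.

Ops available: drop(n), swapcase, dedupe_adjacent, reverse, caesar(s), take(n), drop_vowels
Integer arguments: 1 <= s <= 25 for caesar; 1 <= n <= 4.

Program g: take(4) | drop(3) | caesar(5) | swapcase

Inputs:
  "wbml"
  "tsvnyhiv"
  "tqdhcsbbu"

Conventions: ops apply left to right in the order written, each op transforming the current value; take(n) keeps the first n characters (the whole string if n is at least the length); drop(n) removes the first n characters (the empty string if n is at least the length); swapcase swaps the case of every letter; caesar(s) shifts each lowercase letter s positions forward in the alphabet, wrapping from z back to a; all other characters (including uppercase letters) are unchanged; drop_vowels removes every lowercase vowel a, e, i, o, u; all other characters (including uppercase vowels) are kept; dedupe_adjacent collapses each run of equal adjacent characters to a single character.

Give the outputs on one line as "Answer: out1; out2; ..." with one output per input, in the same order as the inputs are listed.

Execution, op by op:
  "wbml" -> "wbml" -> "l" -> "q" -> "Q"
  "tsvnyhiv" -> "tsvn" -> "n" -> "s" -> "S"
  "tqdhcsbbu" -> "tqdh" -> "h" -> "m" -> "M"

"Q"; "S"; "M"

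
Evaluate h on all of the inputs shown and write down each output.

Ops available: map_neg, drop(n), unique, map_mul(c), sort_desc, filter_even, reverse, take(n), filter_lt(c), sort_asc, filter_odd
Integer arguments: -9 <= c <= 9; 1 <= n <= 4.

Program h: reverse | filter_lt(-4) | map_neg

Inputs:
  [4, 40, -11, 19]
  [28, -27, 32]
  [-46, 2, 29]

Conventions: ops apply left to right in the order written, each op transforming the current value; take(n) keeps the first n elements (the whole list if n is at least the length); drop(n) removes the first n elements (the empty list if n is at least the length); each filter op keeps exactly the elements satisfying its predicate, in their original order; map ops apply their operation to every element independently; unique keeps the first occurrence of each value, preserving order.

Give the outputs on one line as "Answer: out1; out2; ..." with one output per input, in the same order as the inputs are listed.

[11]; [27]; [46]

Execution, op by op:
  [4, 40, -11, 19] -> [19, -11, 40, 4] -> [-11] -> [11]
  [28, -27, 32] -> [32, -27, 28] -> [-27] -> [27]
  [-46, 2, 29] -> [29, 2, -46] -> [-46] -> [46]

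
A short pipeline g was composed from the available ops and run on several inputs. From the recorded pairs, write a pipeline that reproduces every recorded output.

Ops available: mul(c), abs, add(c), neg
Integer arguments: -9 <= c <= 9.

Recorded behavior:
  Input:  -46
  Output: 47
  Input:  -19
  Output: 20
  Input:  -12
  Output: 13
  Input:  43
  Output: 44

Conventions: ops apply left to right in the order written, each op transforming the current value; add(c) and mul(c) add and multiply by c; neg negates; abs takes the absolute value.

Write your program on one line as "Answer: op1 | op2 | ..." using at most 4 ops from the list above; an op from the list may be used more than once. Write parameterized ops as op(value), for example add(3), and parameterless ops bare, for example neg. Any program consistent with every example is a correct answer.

abs | neg | add(-1) | abs

Check, running the answer program on each example:
  -46 -> 46 -> -46 -> -47 -> 47
  -19 -> 19 -> -19 -> -20 -> 20
  -12 -> 12 -> -12 -> -13 -> 13
  43 -> 43 -> -43 -> -44 -> 44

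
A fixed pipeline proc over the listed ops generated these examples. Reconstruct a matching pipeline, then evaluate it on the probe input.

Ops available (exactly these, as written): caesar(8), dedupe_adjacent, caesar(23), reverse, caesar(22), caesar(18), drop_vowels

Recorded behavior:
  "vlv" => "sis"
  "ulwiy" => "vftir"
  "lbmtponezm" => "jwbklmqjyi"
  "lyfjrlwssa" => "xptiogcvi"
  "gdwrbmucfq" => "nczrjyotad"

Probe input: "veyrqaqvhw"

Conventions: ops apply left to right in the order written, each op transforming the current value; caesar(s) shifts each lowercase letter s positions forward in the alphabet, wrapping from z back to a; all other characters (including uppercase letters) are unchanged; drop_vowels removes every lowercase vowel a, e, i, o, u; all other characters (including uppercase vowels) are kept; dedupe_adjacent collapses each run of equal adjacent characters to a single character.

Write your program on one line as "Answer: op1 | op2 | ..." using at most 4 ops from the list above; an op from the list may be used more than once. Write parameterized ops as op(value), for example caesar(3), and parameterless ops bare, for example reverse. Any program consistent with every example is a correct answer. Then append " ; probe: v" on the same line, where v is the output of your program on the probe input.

dedupe_adjacent | caesar(23) | reverse ; probe: "tesnxnovbs"

Check, running the answer program on each example:
  "vlv" -> "vlv" -> "sis" -> "sis"
  "ulwiy" -> "ulwiy" -> "ritfv" -> "vftir"
  "lbmtponezm" -> "lbmtponezm" -> "iyjqmlkbwj" -> "jwbklmqjyi"
  "lyfjrlwssa" -> "lyfjrlwsa" -> "ivcgoitpx" -> "xptiogcvi"
  "gdwrbmucfq" -> "gdwrbmucfq" -> "datoyjrzcn" -> "nczrjyotad"
  probe: "veyrqaqvhw" -> "veyrqaqvhw" -> "sbvonxnset" -> "tesnxnovbs"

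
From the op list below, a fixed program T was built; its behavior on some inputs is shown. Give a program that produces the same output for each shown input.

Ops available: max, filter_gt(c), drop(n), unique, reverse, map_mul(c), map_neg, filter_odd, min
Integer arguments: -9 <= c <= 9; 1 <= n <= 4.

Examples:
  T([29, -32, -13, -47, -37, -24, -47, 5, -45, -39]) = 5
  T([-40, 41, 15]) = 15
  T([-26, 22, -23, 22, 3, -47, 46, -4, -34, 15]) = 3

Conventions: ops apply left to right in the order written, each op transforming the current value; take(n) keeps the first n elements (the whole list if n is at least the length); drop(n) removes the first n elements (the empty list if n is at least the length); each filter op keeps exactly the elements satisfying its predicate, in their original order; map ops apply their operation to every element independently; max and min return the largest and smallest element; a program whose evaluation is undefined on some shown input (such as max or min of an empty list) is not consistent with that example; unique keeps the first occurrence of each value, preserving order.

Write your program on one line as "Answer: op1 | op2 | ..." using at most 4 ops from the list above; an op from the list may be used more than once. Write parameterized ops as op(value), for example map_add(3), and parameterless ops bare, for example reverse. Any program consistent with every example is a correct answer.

filter_odd | filter_gt(2) | reverse | min

Check, running the answer program on each example:
  [29, -32, -13, -47, -37, -24, -47, 5, -45, -39] -> [29, -13, -47, -37, -47, 5, -45, -39] -> [29, 5] -> [5, 29] -> 5
  [-40, 41, 15] -> [41, 15] -> [41, 15] -> [15, 41] -> 15
  [-26, 22, -23, 22, 3, -47, 46, -4, -34, 15] -> [-23, 3, -47, 15] -> [3, 15] -> [15, 3] -> 3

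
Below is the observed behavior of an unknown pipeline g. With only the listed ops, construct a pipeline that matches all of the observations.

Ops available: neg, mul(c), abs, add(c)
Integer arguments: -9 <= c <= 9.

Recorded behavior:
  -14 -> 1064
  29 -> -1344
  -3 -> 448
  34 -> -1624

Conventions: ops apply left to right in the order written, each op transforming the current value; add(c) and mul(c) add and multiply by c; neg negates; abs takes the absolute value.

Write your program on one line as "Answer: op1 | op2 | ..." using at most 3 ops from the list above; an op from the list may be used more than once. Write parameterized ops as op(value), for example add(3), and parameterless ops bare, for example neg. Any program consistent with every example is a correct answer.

add(-5) | mul(8) | mul(-7)

Check, running the answer program on each example:
  -14 -> -19 -> -152 -> 1064
  29 -> 24 -> 192 -> -1344
  -3 -> -8 -> -64 -> 448
  34 -> 29 -> 232 -> -1624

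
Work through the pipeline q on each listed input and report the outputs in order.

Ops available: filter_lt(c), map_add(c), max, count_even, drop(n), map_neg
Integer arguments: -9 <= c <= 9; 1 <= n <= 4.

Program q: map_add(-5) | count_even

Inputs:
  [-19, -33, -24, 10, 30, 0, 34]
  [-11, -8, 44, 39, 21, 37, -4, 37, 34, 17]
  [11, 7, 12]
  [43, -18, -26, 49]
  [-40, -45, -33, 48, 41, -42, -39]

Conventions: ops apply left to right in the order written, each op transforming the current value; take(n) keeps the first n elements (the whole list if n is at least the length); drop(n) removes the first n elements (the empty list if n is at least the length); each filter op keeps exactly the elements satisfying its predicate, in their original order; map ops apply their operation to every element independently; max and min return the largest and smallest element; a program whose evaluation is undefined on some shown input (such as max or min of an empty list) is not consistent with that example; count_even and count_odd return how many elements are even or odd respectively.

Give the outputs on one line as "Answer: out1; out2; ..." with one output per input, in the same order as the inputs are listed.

Execution, op by op:
  [-19, -33, -24, 10, 30, 0, 34] -> [-24, -38, -29, 5, 25, -5, 29] -> 2
  [-11, -8, 44, 39, 21, 37, -4, 37, 34, 17] -> [-16, -13, 39, 34, 16, 32, -9, 32, 29, 12] -> 6
  [11, 7, 12] -> [6, 2, 7] -> 2
  [43, -18, -26, 49] -> [38, -23, -31, 44] -> 2
  [-40, -45, -33, 48, 41, -42, -39] -> [-45, -50, -38, 43, 36, -47, -44] -> 4

2; 6; 2; 2; 4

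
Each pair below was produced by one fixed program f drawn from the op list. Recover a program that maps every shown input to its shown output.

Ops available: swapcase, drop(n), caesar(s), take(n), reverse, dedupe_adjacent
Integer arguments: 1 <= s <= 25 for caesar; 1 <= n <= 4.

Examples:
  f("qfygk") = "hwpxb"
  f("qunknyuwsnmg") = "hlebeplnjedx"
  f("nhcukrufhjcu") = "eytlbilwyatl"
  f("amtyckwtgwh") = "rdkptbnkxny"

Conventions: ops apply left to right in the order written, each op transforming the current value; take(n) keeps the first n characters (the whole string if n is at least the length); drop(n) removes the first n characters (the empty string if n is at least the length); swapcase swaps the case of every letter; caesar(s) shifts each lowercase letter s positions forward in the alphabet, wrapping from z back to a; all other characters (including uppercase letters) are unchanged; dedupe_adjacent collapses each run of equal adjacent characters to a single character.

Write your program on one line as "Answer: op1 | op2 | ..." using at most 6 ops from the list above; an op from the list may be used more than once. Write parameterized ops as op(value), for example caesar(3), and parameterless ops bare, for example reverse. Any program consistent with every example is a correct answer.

caesar(18) | reverse | caesar(21) | caesar(4) | reverse

Check, running the answer program on each example:
  "qfygk" -> "ixqyc" -> "cyqxi" -> "xtlsd" -> "bxpwh" -> "hwpxb"
  "qunknyuwsnmg" -> "imfcfqmokfey" -> "yefkomqfcfmi" -> "tzafjhlaxahd" -> "xdejnlpebelh" -> "hlebeplnjedx"
  "nhcukrufhjcu" -> "fzumcjmxzbum" -> "mubzxmjcmuzf" -> "hpwushexhpua" -> "ltaywlibltye" -> "eytlbilwyatl"
  "amtyckwtgwh" -> "selqucolyoz" -> "zoylocuqles" -> "ujtgjxplgzn" -> "ynxknbtpkdr" -> "rdkptbnkxny"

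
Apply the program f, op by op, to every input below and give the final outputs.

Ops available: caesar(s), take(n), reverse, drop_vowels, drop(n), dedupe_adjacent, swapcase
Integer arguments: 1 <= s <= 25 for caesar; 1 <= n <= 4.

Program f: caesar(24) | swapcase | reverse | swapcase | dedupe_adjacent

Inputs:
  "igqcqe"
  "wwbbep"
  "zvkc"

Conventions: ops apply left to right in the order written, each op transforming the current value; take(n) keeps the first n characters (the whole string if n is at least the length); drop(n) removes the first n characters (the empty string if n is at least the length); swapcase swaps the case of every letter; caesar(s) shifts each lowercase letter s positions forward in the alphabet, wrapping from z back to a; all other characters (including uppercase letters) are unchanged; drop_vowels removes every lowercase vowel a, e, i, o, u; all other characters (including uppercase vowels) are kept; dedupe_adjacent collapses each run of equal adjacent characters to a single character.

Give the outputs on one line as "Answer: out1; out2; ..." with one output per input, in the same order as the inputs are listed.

"coaoeg"; "nczu"; "aitx"

Execution, op by op:
  "igqcqe" -> "geoaoc" -> "GEOAOC" -> "COAOEG" -> "coaoeg" -> "coaoeg"
  "wwbbep" -> "uuzzcn" -> "UUZZCN" -> "NCZZUU" -> "nczzuu" -> "nczu"
  "zvkc" -> "xtia" -> "XTIA" -> "AITX" -> "aitx" -> "aitx"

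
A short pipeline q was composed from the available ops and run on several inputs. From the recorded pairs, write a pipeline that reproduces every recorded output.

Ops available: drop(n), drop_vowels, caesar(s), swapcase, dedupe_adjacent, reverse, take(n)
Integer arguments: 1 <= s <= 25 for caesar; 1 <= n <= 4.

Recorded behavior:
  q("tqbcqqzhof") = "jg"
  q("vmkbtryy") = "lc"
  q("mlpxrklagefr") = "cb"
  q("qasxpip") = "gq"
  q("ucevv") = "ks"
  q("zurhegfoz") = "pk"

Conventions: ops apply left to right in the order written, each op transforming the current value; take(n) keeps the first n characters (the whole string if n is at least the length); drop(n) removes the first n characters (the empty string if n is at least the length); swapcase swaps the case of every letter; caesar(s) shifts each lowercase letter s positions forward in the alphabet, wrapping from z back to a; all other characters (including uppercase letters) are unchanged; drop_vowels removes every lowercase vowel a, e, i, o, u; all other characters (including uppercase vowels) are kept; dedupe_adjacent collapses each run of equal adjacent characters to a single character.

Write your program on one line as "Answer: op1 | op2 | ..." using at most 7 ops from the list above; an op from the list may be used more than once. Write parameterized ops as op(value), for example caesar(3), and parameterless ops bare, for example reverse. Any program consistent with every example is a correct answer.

dedupe_adjacent | take(4) | caesar(16) | swapcase | take(2) | swapcase

Check, running the answer program on each example:
  "tqbcqqzhof" -> "tqbcqzhof" -> "tqbc" -> "jgrs" -> "JGRS" -> "JG" -> "jg"
  "vmkbtryy" -> "vmkbtry" -> "vmkb" -> "lcar" -> "LCAR" -> "LC" -> "lc"
  "mlpxrklagefr" -> "mlpxrklagefr" -> "mlpx" -> "cbfn" -> "CBFN" -> "CB" -> "cb"
  "qasxpip" -> "qasxpip" -> "qasx" -> "gqin" -> "GQIN" -> "GQ" -> "gq"
  "ucevv" -> "ucev" -> "ucev" -> "ksul" -> "KSUL" -> "KS" -> "ks"
  "zurhegfoz" -> "zurhegfoz" -> "zurh" -> "pkhx" -> "PKHX" -> "PK" -> "pk"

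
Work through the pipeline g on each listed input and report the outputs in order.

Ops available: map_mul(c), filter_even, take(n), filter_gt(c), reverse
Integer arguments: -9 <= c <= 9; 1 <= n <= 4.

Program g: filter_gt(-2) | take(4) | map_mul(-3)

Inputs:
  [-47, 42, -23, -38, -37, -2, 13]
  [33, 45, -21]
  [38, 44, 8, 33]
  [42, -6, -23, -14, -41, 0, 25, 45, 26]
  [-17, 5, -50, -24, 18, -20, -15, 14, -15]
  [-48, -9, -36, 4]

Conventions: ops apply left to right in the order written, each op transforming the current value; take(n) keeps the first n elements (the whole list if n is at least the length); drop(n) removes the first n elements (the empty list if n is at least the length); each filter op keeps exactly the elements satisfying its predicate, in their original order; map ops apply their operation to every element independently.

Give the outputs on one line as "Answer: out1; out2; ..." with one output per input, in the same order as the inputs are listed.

Execution, op by op:
  [-47, 42, -23, -38, -37, -2, 13] -> [42, 13] -> [42, 13] -> [-126, -39]
  [33, 45, -21] -> [33, 45] -> [33, 45] -> [-99, -135]
  [38, 44, 8, 33] -> [38, 44, 8, 33] -> [38, 44, 8, 33] -> [-114, -132, -24, -99]
  [42, -6, -23, -14, -41, 0, 25, 45, 26] -> [42, 0, 25, 45, 26] -> [42, 0, 25, 45] -> [-126, 0, -75, -135]
  [-17, 5, -50, -24, 18, -20, -15, 14, -15] -> [5, 18, 14] -> [5, 18, 14] -> [-15, -54, -42]
  [-48, -9, -36, 4] -> [4] -> [4] -> [-12]

[-126, -39]; [-99, -135]; [-114, -132, -24, -99]; [-126, 0, -75, -135]; [-15, -54, -42]; [-12]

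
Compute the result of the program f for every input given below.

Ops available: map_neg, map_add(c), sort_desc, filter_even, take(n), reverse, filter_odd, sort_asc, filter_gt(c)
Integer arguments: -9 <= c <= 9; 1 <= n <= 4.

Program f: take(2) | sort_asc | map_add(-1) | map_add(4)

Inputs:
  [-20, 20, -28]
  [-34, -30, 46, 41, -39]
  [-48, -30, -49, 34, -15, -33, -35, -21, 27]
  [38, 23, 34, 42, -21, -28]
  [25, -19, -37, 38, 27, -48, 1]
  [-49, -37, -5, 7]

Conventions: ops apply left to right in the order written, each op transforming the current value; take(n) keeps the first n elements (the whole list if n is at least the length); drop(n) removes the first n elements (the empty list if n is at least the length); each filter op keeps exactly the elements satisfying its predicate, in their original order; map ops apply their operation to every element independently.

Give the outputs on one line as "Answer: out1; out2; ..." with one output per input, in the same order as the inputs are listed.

Execution, op by op:
  [-20, 20, -28] -> [-20, 20] -> [-20, 20] -> [-21, 19] -> [-17, 23]
  [-34, -30, 46, 41, -39] -> [-34, -30] -> [-34, -30] -> [-35, -31] -> [-31, -27]
  [-48, -30, -49, 34, -15, -33, -35, -21, 27] -> [-48, -30] -> [-48, -30] -> [-49, -31] -> [-45, -27]
  [38, 23, 34, 42, -21, -28] -> [38, 23] -> [23, 38] -> [22, 37] -> [26, 41]
  [25, -19, -37, 38, 27, -48, 1] -> [25, -19] -> [-19, 25] -> [-20, 24] -> [-16, 28]
  [-49, -37, -5, 7] -> [-49, -37] -> [-49, -37] -> [-50, -38] -> [-46, -34]

[-17, 23]; [-31, -27]; [-45, -27]; [26, 41]; [-16, 28]; [-46, -34]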